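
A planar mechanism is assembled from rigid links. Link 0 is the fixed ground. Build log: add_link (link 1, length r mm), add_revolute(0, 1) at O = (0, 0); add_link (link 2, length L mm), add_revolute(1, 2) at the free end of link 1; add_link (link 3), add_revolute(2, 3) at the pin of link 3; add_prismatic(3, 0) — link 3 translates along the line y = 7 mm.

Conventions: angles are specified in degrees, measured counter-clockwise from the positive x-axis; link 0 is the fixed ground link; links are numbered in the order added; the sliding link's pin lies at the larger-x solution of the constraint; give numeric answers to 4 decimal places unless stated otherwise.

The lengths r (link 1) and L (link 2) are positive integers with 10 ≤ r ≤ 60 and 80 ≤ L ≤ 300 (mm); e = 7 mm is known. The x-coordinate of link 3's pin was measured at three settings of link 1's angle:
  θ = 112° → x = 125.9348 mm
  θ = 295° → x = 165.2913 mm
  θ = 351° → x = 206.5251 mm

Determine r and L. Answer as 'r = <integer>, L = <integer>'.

constraint per measurement: (x − r cos θ)² + (r sin θ − e)² = L²
subtracting the θ₁ and θ₂ equations cancels the r² and L² terms:
r = (x₁² − x₂²) / (2[(x₁cos θ₁ + e sin θ₁) − (x₂cos θ₂ + e sin θ₂)]) = 55.0000 → r = 55
L² = (x₁ − r cos θ₁)² + (r sin θ₁ − e)² = 23409.0030 → L = 153.0000 → L = 153
check at θ₃=351°: x = 206.5251 (printed 206.5251) ✓

r = 55, L = 153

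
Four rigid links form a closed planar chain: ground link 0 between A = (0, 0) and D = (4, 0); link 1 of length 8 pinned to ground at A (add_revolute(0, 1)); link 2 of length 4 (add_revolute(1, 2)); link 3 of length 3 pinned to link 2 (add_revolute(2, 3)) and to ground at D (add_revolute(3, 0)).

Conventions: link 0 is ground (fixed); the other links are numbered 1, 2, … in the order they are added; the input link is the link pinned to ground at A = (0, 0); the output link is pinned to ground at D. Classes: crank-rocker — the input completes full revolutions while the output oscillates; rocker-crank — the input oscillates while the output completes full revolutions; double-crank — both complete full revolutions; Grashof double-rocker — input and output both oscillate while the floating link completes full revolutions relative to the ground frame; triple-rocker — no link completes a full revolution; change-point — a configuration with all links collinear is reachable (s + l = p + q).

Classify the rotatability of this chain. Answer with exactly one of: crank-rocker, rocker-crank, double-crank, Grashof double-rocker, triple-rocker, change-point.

lengths: ground=4, input=8, coupler=4, output=3
sorted: s=3 (shortest), l=8 (longest), p+q=8
s + l = 11 vs p + q = 8
s + l > p + q → non-Grashof → no link fully rotates → triple-rocker

triple-rocker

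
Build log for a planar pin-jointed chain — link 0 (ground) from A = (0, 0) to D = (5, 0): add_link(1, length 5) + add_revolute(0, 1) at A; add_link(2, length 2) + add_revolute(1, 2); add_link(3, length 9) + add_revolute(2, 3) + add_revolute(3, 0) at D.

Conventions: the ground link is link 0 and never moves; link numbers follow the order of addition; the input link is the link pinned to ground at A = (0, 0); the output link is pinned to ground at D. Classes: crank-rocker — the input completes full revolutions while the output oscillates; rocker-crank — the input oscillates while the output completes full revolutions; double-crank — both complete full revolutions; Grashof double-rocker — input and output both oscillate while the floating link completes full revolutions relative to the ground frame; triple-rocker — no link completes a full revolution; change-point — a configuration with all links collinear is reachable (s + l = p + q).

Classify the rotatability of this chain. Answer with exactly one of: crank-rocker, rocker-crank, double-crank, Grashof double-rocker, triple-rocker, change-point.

lengths: ground=5, input=5, coupler=2, output=9
sorted: s=2 (shortest), l=9 (longest), p+q=10
s + l = 11 vs p + q = 10
s + l > p + q → non-Grashof → no link fully rotates → triple-rocker

triple-rocker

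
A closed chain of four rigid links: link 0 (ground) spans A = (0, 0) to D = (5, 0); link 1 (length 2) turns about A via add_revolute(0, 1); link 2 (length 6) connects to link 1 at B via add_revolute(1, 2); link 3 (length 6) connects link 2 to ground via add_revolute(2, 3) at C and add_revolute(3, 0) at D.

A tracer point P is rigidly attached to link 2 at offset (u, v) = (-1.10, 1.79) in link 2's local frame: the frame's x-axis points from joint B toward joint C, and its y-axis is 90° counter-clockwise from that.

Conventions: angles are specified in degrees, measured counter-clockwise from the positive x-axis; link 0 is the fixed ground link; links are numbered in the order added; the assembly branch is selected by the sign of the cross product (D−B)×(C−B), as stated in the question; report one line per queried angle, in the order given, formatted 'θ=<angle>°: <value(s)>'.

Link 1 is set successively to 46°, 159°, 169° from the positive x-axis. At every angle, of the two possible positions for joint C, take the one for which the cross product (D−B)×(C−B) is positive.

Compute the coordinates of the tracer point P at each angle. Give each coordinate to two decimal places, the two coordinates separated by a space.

A=(0,0), D=(5.00,0)
θ=46°: B = A + 2.00·(cos46°, sin46°) = (1.3893, 1.4387)
θ=46°: |BD| = 3.8868
θ=46°: circle(B,6.00) ∩ circle(D,6.00): a=1.9434, h=5.6766
θ=46°:   candidates: C₊=(5.2958,5.9927) cross=22.063; C₋=(1.0935,-4.5540) cross=-22.063
θ=46°:   branch + wants cross > 0 → take C=(5.2958,5.9927) (cross=22.063)
θ=46°: ex = (C−B)/|BC| = (0.6511,0.7590); ey = (-0.7590,0.6511)
θ=46°: P = B + -1.10·ex + 1.79·ey = (-0.6855,1.7692)
θ=159°: B = A + 2.00·(cos159°, sin159°) = (-1.8672, 0.7167)
θ=159°: |BD| = 6.9045
θ=159°: circle(B,6.00) ∩ circle(D,6.00): a=3.4522, h=4.9074
θ=159°:   candidates: C₊=(2.0758,5.2392) cross=33.883; C₋=(1.0570,-4.5225) cross=-33.883
θ=159°:   branch + wants cross > 0 → take C=(2.0758,5.2392) (cross=33.883)
θ=159°: ex = (C−B)/|BC| = (0.6572,0.7537); ey = (-0.7537,0.6572)
θ=159°: P = B + -1.10·ex + 1.79·ey = (-3.9392,1.0639)
θ=169°: B = A + 2.00·(cos169°, sin169°) = (-1.9633, 0.3816)
θ=169°: |BD| = 6.9737
θ=169°: circle(B,6.00) ∩ circle(D,6.00): a=3.4869, h=4.8828
θ=169°:   candidates: C₊=(1.7856,5.0663) cross=34.051; C₋=(1.2512,-4.6847) cross=-34.051
θ=169°:   branch + wants cross > 0 → take C=(1.7856,5.0663) (cross=34.051)
θ=169°: ex = (C−B)/|BC| = (0.6248,0.7808); ey = (-0.7808,0.6248)
θ=169°: P = B + -1.10·ex + 1.79·ey = (-4.0481,0.6412)

θ=46°: -0.69 1.77
θ=159°: -3.94 1.06
θ=169°: -4.05 0.64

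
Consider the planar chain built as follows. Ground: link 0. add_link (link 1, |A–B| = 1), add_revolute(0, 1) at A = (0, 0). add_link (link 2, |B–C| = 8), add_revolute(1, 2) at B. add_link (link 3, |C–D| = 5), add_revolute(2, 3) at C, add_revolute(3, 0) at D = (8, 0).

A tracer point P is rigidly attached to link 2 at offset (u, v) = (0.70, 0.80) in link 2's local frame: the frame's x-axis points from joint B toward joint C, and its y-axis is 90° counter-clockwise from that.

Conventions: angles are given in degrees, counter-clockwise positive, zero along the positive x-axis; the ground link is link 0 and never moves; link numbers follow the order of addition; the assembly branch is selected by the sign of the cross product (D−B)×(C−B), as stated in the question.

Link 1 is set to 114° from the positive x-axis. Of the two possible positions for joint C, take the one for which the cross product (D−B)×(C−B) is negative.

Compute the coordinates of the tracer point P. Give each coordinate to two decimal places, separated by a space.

A=(0,0), D=(8.00,0)
B = A + 1.00·(cos114°, sin114°) = (-0.4067, 0.9135)
|BD| = 8.4562
circle(B,8.00) ∩ circle(D,5.00): a=6.5341, h=4.6158
  candidates: C₊=(6.5878,4.7964) cross=39.032; C₋=(5.5905,-4.3811) cross=-39.032
  branch - wants cross < 0 → take C=(5.5905,-4.3811) (cross=-39.032)
ex = (C−B)/|BC| = (0.7497,-0.6618); ey = (0.6618,0.7497)
P = B + 0.70·ex + 0.80·ey = (0.6475,1.0500)

0.65 1.05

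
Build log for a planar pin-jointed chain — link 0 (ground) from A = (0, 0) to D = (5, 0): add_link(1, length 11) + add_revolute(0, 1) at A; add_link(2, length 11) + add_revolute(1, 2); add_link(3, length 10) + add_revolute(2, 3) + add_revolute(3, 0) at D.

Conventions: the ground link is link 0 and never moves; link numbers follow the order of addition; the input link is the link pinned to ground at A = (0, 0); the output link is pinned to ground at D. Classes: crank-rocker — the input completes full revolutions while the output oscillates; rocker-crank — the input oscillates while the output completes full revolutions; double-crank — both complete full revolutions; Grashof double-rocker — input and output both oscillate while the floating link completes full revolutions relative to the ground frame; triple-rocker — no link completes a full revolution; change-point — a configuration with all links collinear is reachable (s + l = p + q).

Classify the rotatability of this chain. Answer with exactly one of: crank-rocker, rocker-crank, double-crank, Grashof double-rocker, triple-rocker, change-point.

lengths: ground=5, input=11, coupler=11, output=10
sorted: s=5 (shortest), l=11 (longest), p+q=21
s + l = 16 vs p + q = 21
s + l < p + q (Grashof) with shortest = ground link → double-crank

double-crank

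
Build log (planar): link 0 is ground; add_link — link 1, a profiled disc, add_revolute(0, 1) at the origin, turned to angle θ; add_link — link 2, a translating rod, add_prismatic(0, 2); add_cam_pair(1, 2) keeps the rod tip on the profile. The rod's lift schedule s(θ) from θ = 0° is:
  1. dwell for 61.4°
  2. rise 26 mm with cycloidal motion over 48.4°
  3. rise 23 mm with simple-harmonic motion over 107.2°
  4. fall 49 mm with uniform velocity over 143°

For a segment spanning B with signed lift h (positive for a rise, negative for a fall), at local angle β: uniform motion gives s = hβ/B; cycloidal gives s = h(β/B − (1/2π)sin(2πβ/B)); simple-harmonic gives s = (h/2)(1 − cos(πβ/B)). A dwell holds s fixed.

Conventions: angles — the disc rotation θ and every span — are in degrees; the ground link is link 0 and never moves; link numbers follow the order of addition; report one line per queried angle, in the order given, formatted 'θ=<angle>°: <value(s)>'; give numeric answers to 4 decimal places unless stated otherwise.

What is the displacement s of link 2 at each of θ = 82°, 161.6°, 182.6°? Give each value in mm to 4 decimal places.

seg 1 [0°–61.4°] dwell: s stays 0.0000
seg 2 [61.4°–109.8°] cycloidal, h=26: θ=82° here. β=20.6, B=48.4. 26·(0.4256 − sin(2π·0.4256)/(2π)) = 9.2019 → s = 9.2019
seg 2 [61.4°–109.8°] cycloidal, h=26: full span → s += 26 → s = 26.0000
seg 3 [109.8°–217°] simple-harmonic, h=23: θ=161.6° here. β=51.8, B=107.2. 23/2·(1 − cos(π·0.4832)) = 10.8936 → s = 36.8936
seg 3 [109.8°–217°] simple-harmonic, h=23: θ=182.6° here. β=72.8, B=107.2. 23/2·(1 − cos(π·0.6791)) = 17.6347 → s = 43.6347

θ=82°: 9.2019
θ=161.6°: 36.8936
θ=182.6°: 43.6347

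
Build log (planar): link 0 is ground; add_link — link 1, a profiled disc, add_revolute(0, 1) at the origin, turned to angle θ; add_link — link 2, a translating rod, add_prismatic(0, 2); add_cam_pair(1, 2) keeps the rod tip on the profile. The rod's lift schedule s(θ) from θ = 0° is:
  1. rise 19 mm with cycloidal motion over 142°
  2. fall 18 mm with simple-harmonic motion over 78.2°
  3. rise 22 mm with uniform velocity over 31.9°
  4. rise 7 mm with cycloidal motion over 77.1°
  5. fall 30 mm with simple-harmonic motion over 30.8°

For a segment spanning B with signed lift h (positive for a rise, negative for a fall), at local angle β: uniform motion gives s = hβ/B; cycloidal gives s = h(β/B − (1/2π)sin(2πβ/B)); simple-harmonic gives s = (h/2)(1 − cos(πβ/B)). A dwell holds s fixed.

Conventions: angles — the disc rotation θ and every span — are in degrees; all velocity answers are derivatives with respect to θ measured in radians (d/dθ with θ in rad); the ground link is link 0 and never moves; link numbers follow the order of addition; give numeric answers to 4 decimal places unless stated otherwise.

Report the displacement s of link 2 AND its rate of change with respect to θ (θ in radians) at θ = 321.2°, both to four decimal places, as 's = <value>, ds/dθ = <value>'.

seg 1 [0°–142°] cycloidal, h=19: full span → s += 19 → s = 19.0000
seg 2 [142°–220.2°] simple-harmonic, h=-18: full span → s += -18 → s = 1.0000
seg 3 [220.2°–252.1°] uniform, h=22: full span → s += 22 → s = 23.0000
seg 4 [252.1°–329.2°] cycloidal, h=7: θ=321.2° here. β=69.1, B=77.1. 7·(0.8962 − sin(2π·0.8962)/(2π)) = 6.9496 → s = 29.9496
velocity in seg [252.1°–329.2°] (cycloidal), θ in radians: β = 69.1° = 1.2060 rad, B = 77.1° = 1.3456 rad; ds/dθ = (h/B)(1 − cos(2πβ/B)) = (7/1.3456)(1 − cos(2π·0.8962)) = 1.066915 mm/rad

s = 29.9496, ds/dθ = 1.0669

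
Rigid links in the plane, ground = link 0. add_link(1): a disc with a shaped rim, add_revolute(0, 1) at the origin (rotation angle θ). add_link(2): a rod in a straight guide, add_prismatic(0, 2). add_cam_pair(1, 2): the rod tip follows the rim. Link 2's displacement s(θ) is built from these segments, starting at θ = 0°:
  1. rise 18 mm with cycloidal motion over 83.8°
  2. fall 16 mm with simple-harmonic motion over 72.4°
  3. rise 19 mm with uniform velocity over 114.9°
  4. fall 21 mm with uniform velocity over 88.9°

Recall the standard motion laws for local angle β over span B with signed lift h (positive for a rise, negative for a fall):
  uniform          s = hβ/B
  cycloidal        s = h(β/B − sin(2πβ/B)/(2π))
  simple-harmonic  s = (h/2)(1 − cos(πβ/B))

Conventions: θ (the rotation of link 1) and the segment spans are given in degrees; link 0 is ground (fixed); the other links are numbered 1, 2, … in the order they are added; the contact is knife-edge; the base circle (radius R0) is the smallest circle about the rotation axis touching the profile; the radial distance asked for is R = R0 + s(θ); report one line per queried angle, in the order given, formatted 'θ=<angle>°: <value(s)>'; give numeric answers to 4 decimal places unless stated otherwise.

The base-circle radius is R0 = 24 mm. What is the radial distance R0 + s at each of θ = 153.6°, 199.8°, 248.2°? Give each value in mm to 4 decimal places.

segment 1 (0° to 83.8°, cycloidal, h = 18) is passed completely: s = 0.0000 + (18) = 18.0000
θ = 153.6° falls in segment 2 (83.8° to 156.2°, simple-harmonic, h = -16): β = 153.6 − 83.8 = 69.8°, B = 72.4°; Δs = -16/2·(1 − cos(π·0.9641)) = -15.9491; s = 18.0000 − 15.9491 = 2.0509
segment 2 (83.8° to 156.2°, simple-harmonic, h = -16) is passed completely: s = 18.0000 + (-16) = 2.0000
θ = 199.8° falls in segment 3 (156.2° to 271.1°, uniform, h = 19): β = 199.8 − 156.2 = 43.6°, B = 114.9°; Δs = 19·43.6/114.9 = 7.2097; s = 2.0000 + 7.2097 = 9.2097
θ = 248.2° falls in segment 3 (156.2° to 271.1°, uniform, h = 19): β = 248.2 − 156.2 = 92°, B = 114.9°; Δs = 19·92/114.9 = 15.2132; s = 2.0000 + 15.2132 = 17.2132
θ=153.6°: R = R0 + s = 24 + 2.0509 = 26.0509
θ=199.8°: R = R0 + s = 24 + 9.2097 = 33.2097
θ=248.2°: R = R0 + s = 24 + 17.2132 = 41.2132

θ=153.6°: 26.0509
θ=199.8°: 33.2097
θ=248.2°: 41.2132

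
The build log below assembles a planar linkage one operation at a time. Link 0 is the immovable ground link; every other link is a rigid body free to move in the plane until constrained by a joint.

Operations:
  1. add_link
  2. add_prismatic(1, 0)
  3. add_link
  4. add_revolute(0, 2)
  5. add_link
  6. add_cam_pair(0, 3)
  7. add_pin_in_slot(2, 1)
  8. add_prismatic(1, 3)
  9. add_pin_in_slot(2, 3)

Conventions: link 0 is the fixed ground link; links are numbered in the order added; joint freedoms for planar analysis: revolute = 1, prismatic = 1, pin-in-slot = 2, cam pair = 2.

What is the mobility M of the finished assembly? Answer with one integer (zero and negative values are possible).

L=1 J1=0 J2=0
add link → L=2 J1=0 J2=0
P@1,0 dof=1 J1 → L=2 J1=1 J2=0
add link → L=3 J1=1 J2=0
R@0,2 dof=1 J1 → L=3 J1=2 J2=0
add link → L=4 J1=2 J2=0
C@0,3 dof=2 J2 → L=4 J1=2 J2=1
PS@2,1 dof=2 J2 → L=4 J1=2 J2=2
P@1,3 dof=1 J1 → L=4 J1=3 J2=2
PS@2,3 dof=2 J2 → L=4 J1=3 J2=3
M=3(L−1)−2J1−J2=3·3−2·3−3=0

M = 0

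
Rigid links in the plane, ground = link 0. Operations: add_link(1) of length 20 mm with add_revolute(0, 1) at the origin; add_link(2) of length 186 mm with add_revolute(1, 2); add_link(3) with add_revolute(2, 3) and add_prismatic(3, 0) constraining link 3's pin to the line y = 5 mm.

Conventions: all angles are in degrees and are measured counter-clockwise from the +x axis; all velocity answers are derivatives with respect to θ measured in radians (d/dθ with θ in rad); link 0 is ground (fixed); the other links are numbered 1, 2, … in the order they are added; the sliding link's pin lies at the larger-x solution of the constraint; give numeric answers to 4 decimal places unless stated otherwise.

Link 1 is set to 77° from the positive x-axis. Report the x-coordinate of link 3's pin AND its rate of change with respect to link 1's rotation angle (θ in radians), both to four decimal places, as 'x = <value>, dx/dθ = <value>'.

geometry: r = 20 mm, L = 186 mm, e = 5 mm
crank pin P = (r cos θ, r sin θ) = (4.499021, 19.487401)
h = r sin θ − e = 19.487401 − 5 = 14.487401
x = r cos θ + √(L² − h²) = 4.499021 + 185.434935 = 189.933956
dx/dθ = −r sin θ − h·r cos θ/√(L² − h²) (θ in radians; h = 14.487401) = -19.838895

x = 189.9340, dx/dθ = -19.8389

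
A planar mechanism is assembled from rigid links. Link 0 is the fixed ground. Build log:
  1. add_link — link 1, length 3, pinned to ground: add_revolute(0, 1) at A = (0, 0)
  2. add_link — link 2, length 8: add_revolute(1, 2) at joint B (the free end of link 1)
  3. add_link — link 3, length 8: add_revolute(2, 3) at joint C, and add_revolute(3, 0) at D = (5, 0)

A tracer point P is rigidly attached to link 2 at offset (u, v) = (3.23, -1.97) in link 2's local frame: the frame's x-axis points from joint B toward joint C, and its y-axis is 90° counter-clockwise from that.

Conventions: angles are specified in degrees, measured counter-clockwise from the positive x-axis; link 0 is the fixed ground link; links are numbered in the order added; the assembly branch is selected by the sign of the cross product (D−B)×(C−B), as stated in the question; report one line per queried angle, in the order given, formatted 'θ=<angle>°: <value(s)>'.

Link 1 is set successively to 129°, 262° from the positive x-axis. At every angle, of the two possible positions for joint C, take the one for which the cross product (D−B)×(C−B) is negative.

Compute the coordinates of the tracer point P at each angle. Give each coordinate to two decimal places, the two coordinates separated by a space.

A=(0,0), D=(5.00,0)
θ=129°: B = A + 3.00·(cos129°, sin129°) = (-1.8880, 2.3314)
θ=129°: |BD| = 7.2718
θ=129°: circle(B,8.00) ∩ circle(D,8.00): a=3.6359, h=7.1260
θ=129°:   candidates: C₊=(3.8407,7.9156) cross=51.819; C₋=(-0.7287,-5.5841) cross=-51.819
θ=129°:   branch - wants cross < 0 → take C=(-0.7287,-5.5841) (cross=-51.819)
θ=129°: ex = (C−B)/|BC| = (0.1449,-0.9894); ey = (0.9894,0.1449)
θ=129°: P = B + 3.23·ex + -1.97·ey = (-3.3691,-1.1499)
θ=262°: B = A + 3.00·(cos262°, sin262°) = (-0.4175, -2.9708)
θ=262°: |BD| = 6.1786
θ=262°: circle(B,8.00) ∩ circle(D,8.00): a=3.0893, h=7.3794
θ=262°:   candidates: C₊=(-1.2570,4.9850) cross=45.595; C₋=(5.8394,-7.9558) cross=-45.595
θ=262°:   branch - wants cross < 0 → take C=(5.8394,-7.9558) (cross=-45.595)
θ=262°: ex = (C−B)/|BC| = (0.7821,-0.6231); ey = (0.6231,0.7821)
θ=262°: P = B + 3.23·ex + -1.97·ey = (0.8812,-6.5243)

θ=129°: -3.37 -1.15
θ=262°: 0.88 -6.52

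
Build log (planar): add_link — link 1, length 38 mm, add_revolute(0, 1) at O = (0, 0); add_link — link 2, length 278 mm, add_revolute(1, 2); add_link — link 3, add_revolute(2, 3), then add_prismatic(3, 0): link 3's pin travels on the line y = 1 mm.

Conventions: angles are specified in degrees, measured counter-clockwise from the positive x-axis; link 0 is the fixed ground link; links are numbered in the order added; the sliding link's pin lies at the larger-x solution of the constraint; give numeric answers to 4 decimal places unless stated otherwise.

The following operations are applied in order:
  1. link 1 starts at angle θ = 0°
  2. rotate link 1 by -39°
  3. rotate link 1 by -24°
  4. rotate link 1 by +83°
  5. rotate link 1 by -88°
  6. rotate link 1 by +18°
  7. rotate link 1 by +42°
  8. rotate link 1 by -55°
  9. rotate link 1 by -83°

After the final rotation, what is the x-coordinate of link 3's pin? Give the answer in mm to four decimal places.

geometry: r = 38 mm, L = 278 mm, e = 1 mm; θ starts at 0°
rotate link 1 by -39°: θ ← 0° -39° = -39°
rotate link 1 by -24°: θ ← -39° -24° = -63°
rotate link 1 by +83°: θ ← -63° +83° = 20°
rotate link 1 by -88°: θ ← 20° -88° = -68°
rotate link 1 by +18°: θ ← -68° +18° = -50°
rotate link 1 by +42°: θ ← -50° +42° = -8°
rotate link 1 by -55°: θ ← -8° -55° = -63°
rotate link 1 by -83°: θ ← -63° -83° = -146°
crank pin P = (r cos θ, r sin θ) = (-31.503428, -21.249330)
h = r sin θ − e = -21.249330 − 1 = -22.249330
x = r cos θ + √(L² − h²) = -31.503428 + 277.108223 = 245.604795

245.6048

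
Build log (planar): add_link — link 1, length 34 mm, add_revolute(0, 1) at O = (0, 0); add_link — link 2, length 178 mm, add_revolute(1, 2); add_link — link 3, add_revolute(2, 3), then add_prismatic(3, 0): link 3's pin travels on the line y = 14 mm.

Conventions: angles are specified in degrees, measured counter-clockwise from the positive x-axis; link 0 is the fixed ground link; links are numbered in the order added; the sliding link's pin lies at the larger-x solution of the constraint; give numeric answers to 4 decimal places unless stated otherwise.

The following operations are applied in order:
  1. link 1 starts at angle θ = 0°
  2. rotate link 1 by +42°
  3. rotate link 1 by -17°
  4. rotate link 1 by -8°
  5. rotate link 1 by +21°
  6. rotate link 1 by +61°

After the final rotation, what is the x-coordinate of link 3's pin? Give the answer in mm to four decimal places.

geometry: r = 34 mm, L = 178 mm, e = 14 mm; θ starts at 0°
rotate link 1 by +42°: θ ← 0° +42° = 42°
rotate link 1 by -17°: θ ← 42° -17° = 25°
rotate link 1 by -8°: θ ← 25° -8° = 17°
rotate link 1 by +21°: θ ← 17° +21° = 38°
rotate link 1 by +61°: θ ← 38° +61° = 99°
crank pin P = (r cos θ, r sin θ) = (-5.318772, 33.581404)
h = r sin θ − e = 33.581404 − 14 = 19.581404
x = r cos θ + √(L² − h²) = -5.318772 + 176.919667 = 171.600895

171.6009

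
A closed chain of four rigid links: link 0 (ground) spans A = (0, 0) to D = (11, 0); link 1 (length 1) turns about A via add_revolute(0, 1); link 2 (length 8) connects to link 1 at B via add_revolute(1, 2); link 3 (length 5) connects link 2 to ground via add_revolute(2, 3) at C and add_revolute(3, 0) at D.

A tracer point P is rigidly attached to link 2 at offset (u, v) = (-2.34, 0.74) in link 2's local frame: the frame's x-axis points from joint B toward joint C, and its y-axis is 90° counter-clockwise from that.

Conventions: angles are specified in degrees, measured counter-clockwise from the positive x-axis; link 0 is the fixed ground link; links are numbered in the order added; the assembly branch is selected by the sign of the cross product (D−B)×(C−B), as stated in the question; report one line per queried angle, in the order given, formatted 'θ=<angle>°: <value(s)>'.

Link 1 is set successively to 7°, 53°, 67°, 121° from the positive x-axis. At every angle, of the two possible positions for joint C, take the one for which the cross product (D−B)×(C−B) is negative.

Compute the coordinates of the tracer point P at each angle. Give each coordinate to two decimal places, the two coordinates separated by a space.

A=(0,0), D=(11.00,0)
θ=7°: B = A + 1.00·(cos7°, sin7°) = (0.9925, 0.1219)
θ=7°: |BD| = 10.0082
θ=7°: circle(B,8.00) ∩ circle(D,5.00): a=6.9525, h=3.9576
θ=7°:   candidates: C₊=(7.9927,3.9945) cross=39.609; C₋=(7.8963,-3.9201) cross=-39.609
θ=7°:   branch - wants cross < 0 → take C=(7.8963,-3.9201) (cross=-39.609)
θ=7°: ex = (C−B)/|BC| = (0.8630,-0.5052); ey = (0.5052,0.8630)
θ=7°: P = B + -2.34·ex + 0.74·ey = (-0.6529,1.9428)
θ=53°: B = A + 1.00·(cos53°, sin53°) = (0.6018, 0.7986)
θ=53°: |BD| = 10.4288
θ=53°: circle(B,8.00) ∩ circle(D,5.00): a=7.0842, h=3.7167
θ=53°:   candidates: C₊=(7.9499,3.9619) cross=38.761; C₋=(7.3806,-3.4496) cross=-38.761
θ=53°:   branch - wants cross < 0 → take C=(7.3806,-3.4496) (cross=-38.761)
θ=53°: ex = (C−B)/|BC| = (0.8473,-0.5310); ey = (0.5310,0.8473)
θ=53°: P = B + -2.34·ex + 0.74·ey = (-0.9880,2.6683)
θ=67°: B = A + 1.00·(cos67°, sin67°) = (0.3907, 0.9205)
θ=67°: |BD| = 10.6491
θ=67°: circle(B,8.00) ∩ circle(D,5.00): a=7.1557, h=3.5771
θ=67°:   candidates: C₊=(7.8289,3.8657) cross=38.093; C₋=(7.2104,-3.2618) cross=-38.093
θ=67°:   branch - wants cross < 0 → take C=(7.2104,-3.2618) (cross=-38.093)
θ=67°: ex = (C−B)/|BC| = (0.8525,-0.5228); ey = (0.5228,0.8525)
θ=67°: P = B + -2.34·ex + 0.74·ey = (-1.2172,2.7746)
θ=121°: B = A + 1.00·(cos121°, sin121°) = (-0.5150, 0.8572)
θ=121°: |BD| = 11.5469
θ=121°: circle(B,8.00) ∩ circle(D,5.00): a=7.4622, h=2.8836
θ=121°:   candidates: C₊=(7.1406,3.1789) cross=33.297; C₋=(6.7125,-2.5725) cross=-33.297
θ=121°:   branch - wants cross < 0 → take C=(6.7125,-2.5725) (cross=-33.297)
θ=121°: ex = (C−B)/|BC| = (0.9034,-0.4287); ey = (0.4287,0.9034)
θ=121°: P = B + -2.34·ex + 0.74·ey = (-2.3119,2.5289)

θ=7°: -0.65 1.94
θ=53°: -0.99 2.67
θ=67°: -1.22 2.77
θ=121°: -2.31 2.53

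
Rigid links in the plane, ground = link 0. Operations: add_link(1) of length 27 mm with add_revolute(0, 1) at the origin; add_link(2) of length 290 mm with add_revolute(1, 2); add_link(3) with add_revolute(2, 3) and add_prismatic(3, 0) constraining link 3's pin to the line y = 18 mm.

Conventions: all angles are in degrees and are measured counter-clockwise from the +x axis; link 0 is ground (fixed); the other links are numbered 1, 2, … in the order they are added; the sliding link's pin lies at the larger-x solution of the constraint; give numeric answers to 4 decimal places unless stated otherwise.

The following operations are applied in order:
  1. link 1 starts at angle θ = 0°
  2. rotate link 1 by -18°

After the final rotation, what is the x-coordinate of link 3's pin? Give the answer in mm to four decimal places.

geometry: r = 27 mm, L = 290 mm, e = 18 mm; θ starts at 0°
rotate link 1 by -18°: θ ← 0° -18° = -18°
crank pin P = (r cos θ, r sin θ) = (25.678526, -8.343459)
h = r sin θ − e = -8.343459 − 18 = -26.343459
x = r cos θ + √(L² − h²) = 25.678526 + 288.801008 = 314.479534

314.4795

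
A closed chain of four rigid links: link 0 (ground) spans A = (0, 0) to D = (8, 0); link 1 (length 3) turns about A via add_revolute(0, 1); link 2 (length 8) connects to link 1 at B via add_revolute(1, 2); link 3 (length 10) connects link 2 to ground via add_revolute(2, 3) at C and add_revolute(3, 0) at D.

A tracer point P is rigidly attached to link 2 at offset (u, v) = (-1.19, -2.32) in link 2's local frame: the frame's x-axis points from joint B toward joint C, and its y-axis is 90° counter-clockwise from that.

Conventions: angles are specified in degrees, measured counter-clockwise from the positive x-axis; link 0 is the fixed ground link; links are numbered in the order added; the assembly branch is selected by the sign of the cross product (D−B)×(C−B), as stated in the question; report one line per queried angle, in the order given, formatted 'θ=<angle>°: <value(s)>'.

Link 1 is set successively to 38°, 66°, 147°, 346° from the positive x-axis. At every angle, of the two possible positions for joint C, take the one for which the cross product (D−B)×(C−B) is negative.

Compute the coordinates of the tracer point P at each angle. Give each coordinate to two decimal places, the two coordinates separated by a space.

A=(0,0), D=(8.00,0)
θ=38°: B = A + 3.00·(cos38°, sin38°) = (2.3640, 1.8470)
θ=38°: |BD| = 5.9309
θ=38°: circle(B,8.00) ∩ circle(D,10.00): a=-0.0695, h=7.9997
θ=38°:   candidates: C₊=(4.7892,9.4705) cross=47.445; C₋=(-0.1933,-5.7333) cross=-47.445
θ=38°:   branch - wants cross < 0 → take C=(-0.1933,-5.7333) (cross=-47.445)
θ=38°: ex = (C−B)/|BC| = (-0.3197,-0.9475); ey = (0.9475,-0.3197)
θ=38°: P = B + -1.19·ex + -2.32·ey = (0.5462,3.7162)
θ=66°: B = A + 3.00·(cos66°, sin66°) = (1.2202, 2.7406)
θ=66°: |BD| = 7.3128
θ=66°: circle(B,8.00) ∩ circle(D,10.00): a=1.1949, h=7.9103
θ=66°:   candidates: C₊=(5.2926,9.6265) cross=57.846; C₋=(-0.6365,-5.0409) cross=-57.846
θ=66°:   branch - wants cross < 0 → take C=(-0.6365,-5.0409) (cross=-57.846)
θ=66°: ex = (C−B)/|BC| = (-0.2321,-0.9727); ey = (0.9727,-0.2321)
θ=66°: P = B + -1.19·ex + -2.32·ey = (-0.7603,4.4366)
θ=147°: B = A + 3.00·(cos147°, sin147°) = (-2.5160, 1.6339)
θ=147°: |BD| = 10.6422
θ=147°: circle(B,8.00) ∩ circle(D,10.00): a=3.6297, h=7.1292
θ=147°:   candidates: C₊=(2.1652,8.1213) cross=75.870; C₋=(-0.0239,-5.9680) cross=-75.870
θ=147°:   branch - wants cross < 0 → take C=(-0.0239,-5.9680) (cross=-75.870)
θ=147°: ex = (C−B)/|BC| = (0.3115,-0.9502); ey = (0.9502,0.3115)
θ=147°: P = B + -1.19·ex + -2.32·ey = (-5.0913,2.0420)
θ=346°: B = A + 3.00·(cos346°, sin346°) = (2.9109, -0.7258)
θ=346°: |BD| = 5.1406
θ=346°: circle(B,8.00) ∩ circle(D,10.00): a=-0.9312, h=7.9456
θ=346°:   candidates: C₊=(0.8672,7.0088) cross=40.845; C₋=(3.1108,-8.7233) cross=-40.845
θ=346°:   branch - wants cross < 0 → take C=(3.1108,-8.7233) (cross=-40.845)
θ=346°: ex = (C−B)/|BC| = (0.0250,-0.9997); ey = (0.9997,0.0250)
θ=346°: P = B + -1.19·ex + -2.32·ey = (0.5619,0.4059)

θ=38°: 0.55 3.72
θ=66°: -0.76 4.44
θ=147°: -5.09 2.04
θ=346°: 0.56 0.41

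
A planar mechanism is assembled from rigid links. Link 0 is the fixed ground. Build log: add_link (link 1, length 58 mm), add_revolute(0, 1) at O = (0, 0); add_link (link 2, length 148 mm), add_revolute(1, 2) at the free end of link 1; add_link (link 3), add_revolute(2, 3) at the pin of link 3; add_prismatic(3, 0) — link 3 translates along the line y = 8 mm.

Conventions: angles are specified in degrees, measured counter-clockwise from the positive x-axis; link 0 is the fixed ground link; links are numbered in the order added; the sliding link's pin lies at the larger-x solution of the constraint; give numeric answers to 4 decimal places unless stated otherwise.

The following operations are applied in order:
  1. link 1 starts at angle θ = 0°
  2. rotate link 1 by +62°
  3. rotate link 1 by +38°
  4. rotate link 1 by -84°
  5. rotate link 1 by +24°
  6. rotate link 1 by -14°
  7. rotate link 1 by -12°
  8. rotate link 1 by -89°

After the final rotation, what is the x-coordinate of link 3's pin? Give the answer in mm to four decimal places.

geometry: r = 58 mm, L = 148 mm, e = 8 mm; θ starts at 0°
rotate link 1 by +62°: θ ← 0° +62° = 62°
rotate link 1 by +38°: θ ← 62° +38° = 100°
rotate link 1 by -84°: θ ← 100° -84° = 16°
rotate link 1 by +24°: θ ← 16° +24° = 40°
rotate link 1 by -14°: θ ← 40° -14° = 26°
rotate link 1 by -12°: θ ← 26° -12° = 14°
rotate link 1 by -89°: θ ← 14° -89° = -75°
crank pin P = (r cos θ, r sin θ) = (15.011505, -56.023698)
h = r sin θ − e = -56.023698 − 8 = -64.023698
x = r cos θ + √(L² − h²) = 15.011505 + 133.435251 = 148.446755

148.4468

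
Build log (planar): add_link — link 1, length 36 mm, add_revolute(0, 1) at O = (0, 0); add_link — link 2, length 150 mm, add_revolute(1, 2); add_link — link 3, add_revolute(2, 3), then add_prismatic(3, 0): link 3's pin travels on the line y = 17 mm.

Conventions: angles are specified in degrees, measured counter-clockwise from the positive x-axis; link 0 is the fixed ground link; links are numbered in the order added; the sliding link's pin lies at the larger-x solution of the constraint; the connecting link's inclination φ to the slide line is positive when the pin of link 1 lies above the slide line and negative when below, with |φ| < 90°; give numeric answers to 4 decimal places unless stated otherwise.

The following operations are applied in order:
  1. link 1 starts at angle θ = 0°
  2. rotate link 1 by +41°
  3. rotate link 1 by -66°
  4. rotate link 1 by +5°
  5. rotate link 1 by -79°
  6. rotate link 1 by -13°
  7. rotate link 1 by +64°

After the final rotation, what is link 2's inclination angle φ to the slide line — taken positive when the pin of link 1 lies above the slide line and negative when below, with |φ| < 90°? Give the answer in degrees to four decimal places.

geometry: r = 36 mm, L = 150 mm, e = 17 mm; θ starts at 0°
rotate link 1 by +41°: θ ← 0° +41° = 41°
rotate link 1 by -66°: θ ← 41° -66° = -25°
rotate link 1 by +5°: θ ← -25° +5° = -20°
rotate link 1 by -79°: θ ← -20° -79° = -99°
rotate link 1 by -13°: θ ← -99° -13° = -112°
rotate link 1 by +64°: θ ← -112° +64° = -48°
h = r sin θ − e = -26.753214 − 17 = -43.753214
sin φ = h / L = -43.753214 / 150 = -0.29168809
φ = arcsin(-0.29168809) = -16.959047°

-16.9590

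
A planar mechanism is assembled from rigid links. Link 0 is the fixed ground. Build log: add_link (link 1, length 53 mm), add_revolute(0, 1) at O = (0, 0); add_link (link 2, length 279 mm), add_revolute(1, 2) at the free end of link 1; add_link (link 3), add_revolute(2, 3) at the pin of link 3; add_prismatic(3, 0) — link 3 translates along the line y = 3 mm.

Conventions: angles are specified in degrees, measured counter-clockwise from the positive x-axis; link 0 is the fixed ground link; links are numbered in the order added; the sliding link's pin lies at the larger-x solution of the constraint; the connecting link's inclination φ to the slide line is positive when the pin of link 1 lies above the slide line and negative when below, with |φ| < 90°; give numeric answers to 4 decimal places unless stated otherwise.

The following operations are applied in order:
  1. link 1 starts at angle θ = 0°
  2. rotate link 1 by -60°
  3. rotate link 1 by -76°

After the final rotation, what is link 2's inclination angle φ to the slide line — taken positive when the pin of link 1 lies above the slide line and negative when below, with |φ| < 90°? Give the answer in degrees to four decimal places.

geometry: r = 53 mm, L = 279 mm, e = 3 mm; θ starts at 0°
rotate link 1 by -60°: θ ← 0° -60° = -60°
rotate link 1 by -76°: θ ← -60° -76° = -136°
h = r sin θ − e = -36.816894 − 3 = -39.816894
sin φ = h / L = -39.816894 / 279 = -0.14271288
φ = arcsin(-0.14271288) = -8.204860°

-8.2049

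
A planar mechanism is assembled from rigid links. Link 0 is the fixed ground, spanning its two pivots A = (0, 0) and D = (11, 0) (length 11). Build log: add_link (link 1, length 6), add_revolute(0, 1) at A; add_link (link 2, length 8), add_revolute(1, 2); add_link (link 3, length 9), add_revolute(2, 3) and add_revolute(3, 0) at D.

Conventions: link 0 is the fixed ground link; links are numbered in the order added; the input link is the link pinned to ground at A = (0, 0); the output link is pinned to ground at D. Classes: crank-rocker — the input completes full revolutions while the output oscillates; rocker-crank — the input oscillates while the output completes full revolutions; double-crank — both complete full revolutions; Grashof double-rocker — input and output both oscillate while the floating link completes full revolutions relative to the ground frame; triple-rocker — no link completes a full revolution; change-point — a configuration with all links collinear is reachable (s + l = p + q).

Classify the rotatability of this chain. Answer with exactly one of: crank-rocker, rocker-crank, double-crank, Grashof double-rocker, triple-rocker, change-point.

lengths: ground=11, input=6, coupler=8, output=9
sorted: s=6 (shortest), l=11 (longest), p+q=17
s + l = 17 vs p + q = 17
s + l = p + q → change-point (collinear configuration reachable)

change-point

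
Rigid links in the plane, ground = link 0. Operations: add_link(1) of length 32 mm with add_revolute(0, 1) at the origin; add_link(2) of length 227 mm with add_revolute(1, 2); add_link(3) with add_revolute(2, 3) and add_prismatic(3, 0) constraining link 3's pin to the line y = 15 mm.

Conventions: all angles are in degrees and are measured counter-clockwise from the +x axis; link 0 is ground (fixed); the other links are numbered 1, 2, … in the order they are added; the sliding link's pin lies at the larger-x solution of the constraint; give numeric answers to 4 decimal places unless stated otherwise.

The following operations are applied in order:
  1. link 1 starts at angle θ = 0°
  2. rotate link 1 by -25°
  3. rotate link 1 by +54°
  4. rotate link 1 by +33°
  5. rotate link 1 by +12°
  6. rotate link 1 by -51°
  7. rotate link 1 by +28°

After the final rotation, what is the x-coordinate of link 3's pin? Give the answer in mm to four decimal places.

geometry: r = 32 mm, L = 227 mm, e = 15 mm; θ starts at 0°
rotate link 1 by -25°: θ ← 0° -25° = -25°
rotate link 1 by +54°: θ ← -25° +54° = 29°
rotate link 1 by +33°: θ ← 29° +33° = 62°
rotate link 1 by +12°: θ ← 62° +12° = 74°
rotate link 1 by -51°: θ ← 74° -51° = 23°
rotate link 1 by +28°: θ ← 23° +28° = 51°
crank pin P = (r cos θ, r sin θ) = (20.138253, 24.868671)
h = r sin θ − e = 24.868671 − 15 = 9.868671
x = r cos θ + √(L² − h²) = 20.138253 + 226.785382 = 246.923634

246.9236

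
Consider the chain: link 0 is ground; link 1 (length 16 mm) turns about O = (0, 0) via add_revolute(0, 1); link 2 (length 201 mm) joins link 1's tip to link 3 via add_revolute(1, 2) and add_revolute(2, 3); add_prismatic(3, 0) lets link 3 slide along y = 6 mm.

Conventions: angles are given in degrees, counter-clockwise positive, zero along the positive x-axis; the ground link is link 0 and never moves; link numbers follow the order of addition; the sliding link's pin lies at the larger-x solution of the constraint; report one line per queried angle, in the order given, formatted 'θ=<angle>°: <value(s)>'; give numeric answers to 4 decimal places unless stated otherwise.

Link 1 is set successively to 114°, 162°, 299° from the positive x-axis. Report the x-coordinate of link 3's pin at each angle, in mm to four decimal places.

geometry: r = 16 mm, L = 201 mm, e = 6 mm
θ=114°: crank pin P = (r cos θ, r sin θ) = (-6.507786, 14.616727)
θ=114°: h = r sin θ − e = 14.616727 − 6 = 8.616727
θ=114°: x = r cos θ + √(L² − h²) = -6.507786 + 200.815219 = 194.307432
θ=162°: crank pin P = (r cos θ, r sin θ) = (-15.216904, 4.944272)
θ=162°: h = r sin θ − e = 4.944272 − 6 = -1.055728
θ=162°: x = r cos θ + √(L² − h²) = -15.216904 + 200.997227 = 185.780323
θ=299°: crank pin P = (r cos θ, r sin θ) = (7.756954, -13.993915)
θ=299°: h = r sin θ − e = -13.993915 − 6 = -19.993915
θ=299°: x = r cos θ + √(L² − h²) = 7.756954 + 200.003108 = 207.760062

θ=114°: 194.3074
θ=162°: 185.7803
θ=299°: 207.7601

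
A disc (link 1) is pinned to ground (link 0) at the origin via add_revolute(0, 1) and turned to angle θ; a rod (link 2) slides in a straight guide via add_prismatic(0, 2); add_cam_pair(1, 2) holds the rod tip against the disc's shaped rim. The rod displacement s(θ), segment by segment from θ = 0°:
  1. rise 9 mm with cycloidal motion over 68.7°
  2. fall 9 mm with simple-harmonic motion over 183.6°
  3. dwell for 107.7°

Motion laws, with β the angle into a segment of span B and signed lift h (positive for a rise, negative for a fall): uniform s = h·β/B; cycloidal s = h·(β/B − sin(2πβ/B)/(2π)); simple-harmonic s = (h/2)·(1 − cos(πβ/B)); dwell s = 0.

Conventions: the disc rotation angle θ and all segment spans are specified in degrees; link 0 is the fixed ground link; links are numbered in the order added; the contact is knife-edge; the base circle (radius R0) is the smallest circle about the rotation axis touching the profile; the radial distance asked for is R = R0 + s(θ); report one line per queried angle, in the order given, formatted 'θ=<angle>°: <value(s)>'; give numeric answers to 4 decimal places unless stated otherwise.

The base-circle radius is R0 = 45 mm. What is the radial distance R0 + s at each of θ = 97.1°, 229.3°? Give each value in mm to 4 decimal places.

segment 1 (0° to 68.7°, cycloidal, h = 9) is passed completely: s = 0.0000 + (9) = 9.0000
θ = 97.1° falls in segment 2 (68.7° to 252.3°, simple-harmonic, h = -9): β = 97.1 − 68.7 = 28.4°, B = 183.6°; Δs = -9/2·(1 − cos(π·0.1547)) = -0.5210; s = 9.0000 − 0.5210 = 8.4790
θ = 229.3° falls in segment 2 (68.7° to 252.3°, simple-harmonic, h = -9): β = 229.3 − 68.7 = 160.6°, B = 183.6°; Δs = -9/2·(1 − cos(π·0.8747)) = -8.6560; s = 9.0000 − 8.6560 = 0.3440
θ=97.1°: R = R0 + s = 45 + 8.4790 = 53.4790
θ=229.3°: R = R0 + s = 45 + 0.3440 = 45.3440

θ=97.1°: 53.4790
θ=229.3°: 45.3440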